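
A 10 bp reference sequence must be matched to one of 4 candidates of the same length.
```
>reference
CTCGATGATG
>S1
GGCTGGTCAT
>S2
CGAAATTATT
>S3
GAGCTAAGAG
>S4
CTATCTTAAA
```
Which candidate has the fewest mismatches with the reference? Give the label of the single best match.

S2

Hamming distances to reference — S1: 9; S2: 5; S3: 9; S4: 6.
Smallest is S2 with 5 mismatches.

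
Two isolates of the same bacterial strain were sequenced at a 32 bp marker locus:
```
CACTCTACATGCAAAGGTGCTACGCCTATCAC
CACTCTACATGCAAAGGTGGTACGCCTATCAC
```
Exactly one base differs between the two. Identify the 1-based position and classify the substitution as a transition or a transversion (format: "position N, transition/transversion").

The sequences differ only at position 20: C→G (pyrimidine→purine), a transversion.

position 20, transversion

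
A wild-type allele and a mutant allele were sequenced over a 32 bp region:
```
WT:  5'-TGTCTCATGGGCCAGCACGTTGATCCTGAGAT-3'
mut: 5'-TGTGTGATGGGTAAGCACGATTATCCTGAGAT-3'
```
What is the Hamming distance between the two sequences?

Comparing position by position, 6 positions differ: 4 (C/G), 6 (C/G), 12 (C/T), 13 (C/A), 20 (T/A), 22 (G/T).

6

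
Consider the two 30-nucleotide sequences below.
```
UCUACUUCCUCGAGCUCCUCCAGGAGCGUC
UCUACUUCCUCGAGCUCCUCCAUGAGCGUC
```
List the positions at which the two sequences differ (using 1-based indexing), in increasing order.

23

Differences at position 23 (G→U).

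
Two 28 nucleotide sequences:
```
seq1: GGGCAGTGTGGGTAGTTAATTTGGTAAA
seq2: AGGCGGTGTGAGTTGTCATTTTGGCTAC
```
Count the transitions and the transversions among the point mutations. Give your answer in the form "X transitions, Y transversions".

5 transitions, 4 transversions

Transitions (purine↔purine or pyrimidine↔pyrimidine): 1 G→A, 5 A→G, 11 G→A, 17 T→C, 25 T→C.
Transversions (purine↔pyrimidine): 14 A→T, 19 A→T, 26 A→T, 28 A→C.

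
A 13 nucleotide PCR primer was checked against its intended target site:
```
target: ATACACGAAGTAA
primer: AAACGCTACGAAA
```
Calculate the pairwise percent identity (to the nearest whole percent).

5 positions differ (2, 5, 7, 9, 11), so 8 of 13 match: 8/13 = 61.54%.

62%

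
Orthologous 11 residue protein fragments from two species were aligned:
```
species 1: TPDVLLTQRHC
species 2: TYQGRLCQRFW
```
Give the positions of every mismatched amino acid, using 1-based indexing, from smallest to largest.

2, 3, 4, 5, 7, 10, 11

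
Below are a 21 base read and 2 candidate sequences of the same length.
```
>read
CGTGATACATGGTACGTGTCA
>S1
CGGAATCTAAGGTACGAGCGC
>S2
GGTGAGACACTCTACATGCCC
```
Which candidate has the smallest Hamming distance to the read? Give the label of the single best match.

S2

S1 differs at 9 positions; S2 differs at 8 positions. The closest is S2.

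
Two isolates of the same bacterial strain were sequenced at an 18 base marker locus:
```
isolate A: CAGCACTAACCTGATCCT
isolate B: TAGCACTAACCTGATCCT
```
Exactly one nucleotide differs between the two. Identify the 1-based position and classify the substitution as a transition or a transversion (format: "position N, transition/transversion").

Position 1 changes C→T. C is a pyrimidine and T is a pyrimidine, so this is a transition.

position 1, transition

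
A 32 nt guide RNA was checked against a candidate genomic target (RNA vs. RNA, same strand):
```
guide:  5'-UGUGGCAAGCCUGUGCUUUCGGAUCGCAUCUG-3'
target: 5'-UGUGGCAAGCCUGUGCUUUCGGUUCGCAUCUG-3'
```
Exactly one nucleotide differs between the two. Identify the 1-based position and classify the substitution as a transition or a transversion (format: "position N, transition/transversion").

The sequences differ only at position 23: A→U (purine→pyrimidine), a transversion.

position 23, transversion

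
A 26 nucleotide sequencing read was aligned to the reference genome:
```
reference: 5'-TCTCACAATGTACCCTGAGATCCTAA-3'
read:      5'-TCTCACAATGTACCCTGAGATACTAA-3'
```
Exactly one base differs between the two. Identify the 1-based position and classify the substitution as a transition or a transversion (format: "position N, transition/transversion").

Position 22 changes C→A. C is a pyrimidine and A is a purine, so this is a transversion.

position 22, transversion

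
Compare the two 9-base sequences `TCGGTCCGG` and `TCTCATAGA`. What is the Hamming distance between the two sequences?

6

The sequences differ at bases 3, 4, 5, 6, 7, 9 (1-based) — 6 in total.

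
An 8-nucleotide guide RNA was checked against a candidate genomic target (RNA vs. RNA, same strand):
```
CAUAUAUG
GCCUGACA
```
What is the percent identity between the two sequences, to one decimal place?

Mismatches at positions 1, 2, 3, 4, 5, 7, 8 (1-based): 7 of 8.
Identical positions: 1/8 = 12.5% → 12.5%.

12.5%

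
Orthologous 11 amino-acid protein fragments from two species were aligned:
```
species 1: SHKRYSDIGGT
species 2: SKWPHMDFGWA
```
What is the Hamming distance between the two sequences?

8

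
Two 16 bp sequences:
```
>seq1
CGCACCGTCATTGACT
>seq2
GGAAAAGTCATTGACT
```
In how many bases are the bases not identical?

Comparing position by position, 4 bases differ: 1 (C/G), 3 (C/A), 5 (C/A), 6 (C/A).

4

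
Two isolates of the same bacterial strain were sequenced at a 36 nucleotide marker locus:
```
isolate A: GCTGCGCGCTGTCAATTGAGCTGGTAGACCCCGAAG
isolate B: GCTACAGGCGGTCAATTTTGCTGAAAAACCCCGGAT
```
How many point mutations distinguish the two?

11

Comparing position by position, 11 positions differ: 4 (G/A), 6 (G/A), 7 (C/G), 10 (T/G), 18 (G/T), 19 (A/T), 24 (G/A), 25 (T/A), 27 (G/A), 34 (A/G), 36 (G/T).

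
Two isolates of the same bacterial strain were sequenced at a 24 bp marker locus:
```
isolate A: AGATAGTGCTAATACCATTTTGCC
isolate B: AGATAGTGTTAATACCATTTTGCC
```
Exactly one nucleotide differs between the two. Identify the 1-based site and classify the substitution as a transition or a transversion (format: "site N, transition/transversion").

site 9, transition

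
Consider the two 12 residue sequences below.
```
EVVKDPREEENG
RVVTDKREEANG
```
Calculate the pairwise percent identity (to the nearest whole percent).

67%

Mismatches at positions 1, 4, 6, 10 (1-based): 4 of 12.
Identical positions: 8/12 = 66.67% → 67%.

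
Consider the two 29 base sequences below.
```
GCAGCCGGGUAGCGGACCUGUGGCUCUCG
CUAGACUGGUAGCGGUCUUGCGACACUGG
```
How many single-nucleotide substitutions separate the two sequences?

10

Comparing position by position, 10 sites differ: 1 (G/C), 2 (C/U), 5 (C/A), 7 (G/U), 16 (A/U), 18 (C/U), 21 (U/C), 23 (G/A), 25 (U/A), 28 (C/G).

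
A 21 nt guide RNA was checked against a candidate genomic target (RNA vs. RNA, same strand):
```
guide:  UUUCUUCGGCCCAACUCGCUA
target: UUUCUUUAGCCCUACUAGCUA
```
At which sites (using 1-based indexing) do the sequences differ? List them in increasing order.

7, 8, 13, 17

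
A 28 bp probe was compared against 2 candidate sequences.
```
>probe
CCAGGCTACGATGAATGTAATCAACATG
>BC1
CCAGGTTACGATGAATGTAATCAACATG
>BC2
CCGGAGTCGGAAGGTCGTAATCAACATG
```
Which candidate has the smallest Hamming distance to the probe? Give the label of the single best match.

BC1

BC1 differs at 1 base; BC2 differs at 9 bases. The closest is BC1.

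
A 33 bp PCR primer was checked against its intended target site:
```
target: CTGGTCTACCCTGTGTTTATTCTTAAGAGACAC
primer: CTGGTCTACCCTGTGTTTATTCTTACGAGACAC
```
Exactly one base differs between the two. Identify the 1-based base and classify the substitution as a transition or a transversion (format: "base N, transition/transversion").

Base 26 changes A→C. A is a purine and C is a pyrimidine, so this is a transversion.

base 26, transversion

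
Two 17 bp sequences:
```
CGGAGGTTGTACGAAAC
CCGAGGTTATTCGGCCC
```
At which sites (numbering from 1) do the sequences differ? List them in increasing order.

Differences at site 2 (G→C), site 9 (G→A), site 11 (A→T), site 14 (A→G), site 15 (A→C), site 16 (A→C).

2, 9, 11, 14, 15, 16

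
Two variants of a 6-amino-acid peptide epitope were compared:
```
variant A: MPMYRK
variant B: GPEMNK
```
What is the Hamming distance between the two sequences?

4

Mismatches (1-based): residue 1: M→G; residue 3: M→E; residue 4: Y→M; residue 5: R→N.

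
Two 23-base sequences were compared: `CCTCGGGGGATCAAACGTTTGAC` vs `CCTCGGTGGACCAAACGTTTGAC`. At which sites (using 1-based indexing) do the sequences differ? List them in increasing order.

7, 11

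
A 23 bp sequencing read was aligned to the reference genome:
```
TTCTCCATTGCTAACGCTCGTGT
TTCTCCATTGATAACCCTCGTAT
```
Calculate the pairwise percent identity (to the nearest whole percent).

87%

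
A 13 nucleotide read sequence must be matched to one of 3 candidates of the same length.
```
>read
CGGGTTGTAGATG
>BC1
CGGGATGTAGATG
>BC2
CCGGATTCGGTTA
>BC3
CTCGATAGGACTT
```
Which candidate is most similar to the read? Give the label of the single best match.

BC1 differs at 1 position; BC2 differs at 7 positions; BC3 differs at 9 positions. The closest is BC1.

BC1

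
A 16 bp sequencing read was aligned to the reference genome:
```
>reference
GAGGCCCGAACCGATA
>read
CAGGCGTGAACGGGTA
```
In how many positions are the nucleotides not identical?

5

The sequences differ at positions 1, 6, 7, 12, 14 (1-based) — 5 in total.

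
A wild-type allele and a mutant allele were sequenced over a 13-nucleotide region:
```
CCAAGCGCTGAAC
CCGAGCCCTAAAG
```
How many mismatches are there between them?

Comparing position by position, 4 sites differ: 3 (A/G), 7 (G/C), 10 (G/A), 13 (C/G).

4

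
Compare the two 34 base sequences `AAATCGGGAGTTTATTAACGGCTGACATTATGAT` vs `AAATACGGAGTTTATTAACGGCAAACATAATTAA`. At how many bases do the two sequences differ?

7

Comparing position by position, 7 bases differ: 5 (C/A), 6 (G/C), 23 (T/A), 24 (G/A), 29 (T/A), 32 (G/T), 34 (T/A).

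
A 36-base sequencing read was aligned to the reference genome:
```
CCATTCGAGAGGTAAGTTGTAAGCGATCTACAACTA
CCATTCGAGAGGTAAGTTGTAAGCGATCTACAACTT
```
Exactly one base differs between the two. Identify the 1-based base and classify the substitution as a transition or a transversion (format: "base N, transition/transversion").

Base 36 changes A→T. A is a purine and T is a pyrimidine, so this is a transversion.

base 36, transversion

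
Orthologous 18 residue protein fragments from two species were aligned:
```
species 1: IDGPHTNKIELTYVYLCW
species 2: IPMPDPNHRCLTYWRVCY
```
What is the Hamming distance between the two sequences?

11

Comparing position by position, 11 positions differ: 2 (D/P), 3 (G/M), 5 (H/D), 6 (T/P), 8 (K/H), 9 (I/R), 10 (E/C), 14 (V/W), 15 (Y/R), 16 (L/V), 18 (W/Y).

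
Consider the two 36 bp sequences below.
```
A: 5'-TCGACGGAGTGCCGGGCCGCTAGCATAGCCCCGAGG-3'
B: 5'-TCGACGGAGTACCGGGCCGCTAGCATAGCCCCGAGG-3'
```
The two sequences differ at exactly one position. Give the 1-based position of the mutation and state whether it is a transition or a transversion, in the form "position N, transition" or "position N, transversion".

position 11, transition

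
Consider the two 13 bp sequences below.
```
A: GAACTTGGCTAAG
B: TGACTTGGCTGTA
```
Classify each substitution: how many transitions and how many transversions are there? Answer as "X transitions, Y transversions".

3 transitions, 2 transversions

Mismatches (1-based):
base 1: G→T (purine→pyrimidine, transversion)
base 2: A→G (purine→purine, transition)
base 11: A→G (purine→purine, transition)
base 12: A→T (purine→pyrimidine, transversion)
base 13: G→A (purine→purine, transition)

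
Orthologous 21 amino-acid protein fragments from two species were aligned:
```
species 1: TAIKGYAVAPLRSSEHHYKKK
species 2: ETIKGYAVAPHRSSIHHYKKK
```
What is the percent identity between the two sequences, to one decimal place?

Mismatches at positions 1, 2, 11, 15 (1-based): 4 of 21.
Identical positions: 17/21 = 80.95% → 81.0%.

81.0%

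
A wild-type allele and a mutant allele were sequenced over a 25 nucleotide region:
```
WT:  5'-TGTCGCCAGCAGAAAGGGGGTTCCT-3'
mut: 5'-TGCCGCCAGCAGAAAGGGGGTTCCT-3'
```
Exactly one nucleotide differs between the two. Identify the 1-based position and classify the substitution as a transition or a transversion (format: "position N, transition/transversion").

Position 3 changes T→C. T is a pyrimidine and C is a pyrimidine, so this is a transition.

position 3, transition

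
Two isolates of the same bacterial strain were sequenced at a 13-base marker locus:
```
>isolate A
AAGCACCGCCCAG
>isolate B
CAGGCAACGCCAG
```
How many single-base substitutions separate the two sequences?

Comparing position by position, 7 sites differ: 1 (A/C), 4 (C/G), 5 (A/C), 6 (C/A), 7 (C/A), 8 (G/C), 9 (C/G).

7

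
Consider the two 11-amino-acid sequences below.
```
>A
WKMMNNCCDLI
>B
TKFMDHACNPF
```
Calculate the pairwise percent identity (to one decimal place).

Mismatches at positions 1, 3, 5, 6, 7, 9, 10, 11 (1-based): 8 of 11.
Identical positions: 3/11 = 27.27% → 27.3%.

27.3%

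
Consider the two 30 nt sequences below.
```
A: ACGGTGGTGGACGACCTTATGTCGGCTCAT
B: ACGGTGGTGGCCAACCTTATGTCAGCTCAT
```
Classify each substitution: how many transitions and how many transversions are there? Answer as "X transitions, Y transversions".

2 transitions, 1 transversion

Mismatches (1-based):
position 11: A→C (purine→pyrimidine, transversion)
position 13: G→A (purine→purine, transition)
position 24: G→A (purine→purine, transition)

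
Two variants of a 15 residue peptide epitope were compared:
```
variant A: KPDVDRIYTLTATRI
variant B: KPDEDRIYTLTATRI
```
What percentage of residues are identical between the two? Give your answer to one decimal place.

93.3%

Mismatch at position 4 (1-based): 1 of 15.
Identical positions: 14/15 = 93.33% → 93.3%.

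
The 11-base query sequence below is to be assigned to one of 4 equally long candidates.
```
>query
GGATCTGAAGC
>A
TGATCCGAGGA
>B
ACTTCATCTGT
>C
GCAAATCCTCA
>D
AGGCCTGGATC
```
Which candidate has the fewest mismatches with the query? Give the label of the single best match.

A differs at 4 bases; B differs at 8 bases; C differs at 8 bases; D differs at 5 bases. The closest is A.

A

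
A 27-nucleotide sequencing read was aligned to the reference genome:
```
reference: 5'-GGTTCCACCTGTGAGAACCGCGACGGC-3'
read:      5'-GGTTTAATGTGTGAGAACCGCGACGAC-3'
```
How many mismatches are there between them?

5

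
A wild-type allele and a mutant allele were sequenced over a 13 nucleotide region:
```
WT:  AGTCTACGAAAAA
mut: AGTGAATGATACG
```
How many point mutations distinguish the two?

6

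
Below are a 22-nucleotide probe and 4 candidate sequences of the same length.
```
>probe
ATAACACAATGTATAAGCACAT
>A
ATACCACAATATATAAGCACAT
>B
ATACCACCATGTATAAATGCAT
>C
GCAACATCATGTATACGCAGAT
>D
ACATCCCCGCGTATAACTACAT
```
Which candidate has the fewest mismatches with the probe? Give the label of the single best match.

A

A differs at 2 bases; B differs at 5 bases; C differs at 6 bases; D differs at 8 bases. The closest is A.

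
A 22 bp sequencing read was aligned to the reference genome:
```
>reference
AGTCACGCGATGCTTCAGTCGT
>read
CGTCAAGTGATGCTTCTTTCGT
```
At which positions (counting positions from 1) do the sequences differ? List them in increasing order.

1, 6, 8, 17, 18

Differences at position 1 (A→C), position 6 (C→A), position 8 (C→T), position 17 (A→T), position 18 (G→T).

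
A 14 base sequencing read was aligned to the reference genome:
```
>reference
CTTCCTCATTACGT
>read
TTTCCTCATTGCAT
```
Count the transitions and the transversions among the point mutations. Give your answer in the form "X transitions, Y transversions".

3 transitions, 0 transversions

Transitions (purine↔purine or pyrimidine↔pyrimidine): 1 C→T, 11 A→G, 13 G→A.
Transversions (purine↔pyrimidine): none.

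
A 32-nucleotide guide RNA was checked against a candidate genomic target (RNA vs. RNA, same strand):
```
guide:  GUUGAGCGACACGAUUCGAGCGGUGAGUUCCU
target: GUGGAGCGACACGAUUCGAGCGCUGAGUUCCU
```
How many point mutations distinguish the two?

The sequences differ at positions 3, 23 (1-based) — 2 in total.

2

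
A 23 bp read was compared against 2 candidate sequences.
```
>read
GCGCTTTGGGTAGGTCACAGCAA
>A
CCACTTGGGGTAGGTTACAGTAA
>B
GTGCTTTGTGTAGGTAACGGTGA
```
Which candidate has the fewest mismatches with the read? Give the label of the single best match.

A

Hamming distances to read — A: 5; B: 6.
Smallest is A with 5 mismatches.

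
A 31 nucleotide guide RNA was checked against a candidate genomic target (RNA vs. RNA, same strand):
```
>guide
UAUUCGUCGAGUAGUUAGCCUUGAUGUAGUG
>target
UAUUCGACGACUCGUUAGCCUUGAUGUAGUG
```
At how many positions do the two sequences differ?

Comparing position by position, 3 positions differ: 7 (U/A), 11 (G/C), 13 (A/C).

3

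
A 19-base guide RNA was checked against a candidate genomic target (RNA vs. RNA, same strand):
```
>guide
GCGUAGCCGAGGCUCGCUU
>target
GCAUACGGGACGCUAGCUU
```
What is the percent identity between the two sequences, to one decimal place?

Mismatches at positions 3, 6, 7, 8, 11, 15 (1-based): 6 of 19.
Identical positions: 13/19 = 68.42% → 68.4%.

68.4%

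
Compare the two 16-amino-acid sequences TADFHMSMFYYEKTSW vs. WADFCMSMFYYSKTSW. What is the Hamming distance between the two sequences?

3

Comparing position by position, 3 residues differ: 1 (T/W), 5 (H/C), 12 (E/S).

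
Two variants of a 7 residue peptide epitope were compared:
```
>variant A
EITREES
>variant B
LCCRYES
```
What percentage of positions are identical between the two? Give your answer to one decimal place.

Mismatches at positions 1, 2, 3, 5 (1-based): 4 of 7.
Identical positions: 3/7 = 42.86% → 42.9%.

42.9%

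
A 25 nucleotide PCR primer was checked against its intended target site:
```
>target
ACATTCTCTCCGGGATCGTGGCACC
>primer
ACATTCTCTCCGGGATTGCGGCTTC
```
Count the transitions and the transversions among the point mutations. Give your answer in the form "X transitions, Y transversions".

Transitions (purine↔purine or pyrimidine↔pyrimidine): 17 C→T, 19 T→C, 24 C→T.
Transversions (purine↔pyrimidine): 23 A→T.

3 transitions, 1 transversion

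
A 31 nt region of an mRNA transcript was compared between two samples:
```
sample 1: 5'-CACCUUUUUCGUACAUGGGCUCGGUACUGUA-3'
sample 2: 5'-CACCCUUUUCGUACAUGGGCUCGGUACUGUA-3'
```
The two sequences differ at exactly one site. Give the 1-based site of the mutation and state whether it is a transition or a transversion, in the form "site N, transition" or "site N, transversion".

The sequences differ only at site 5: U→C (pyrimidine→pyrimidine), a transition.

site 5, transition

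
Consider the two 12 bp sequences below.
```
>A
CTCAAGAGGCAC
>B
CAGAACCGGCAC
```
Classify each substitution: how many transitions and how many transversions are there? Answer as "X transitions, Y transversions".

Mismatches (1-based):
site 2: T→A (pyrimidine→purine, transversion)
site 3: C→G (pyrimidine→purine, transversion)
site 6: G→C (purine→pyrimidine, transversion)
site 7: A→C (purine→pyrimidine, transversion)

0 transitions, 4 transversions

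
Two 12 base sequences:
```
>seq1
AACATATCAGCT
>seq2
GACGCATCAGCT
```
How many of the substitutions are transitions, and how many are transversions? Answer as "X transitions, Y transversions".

3 transitions, 0 transversions

Mismatches (1-based):
site 1: A→G (purine→purine, transition)
site 4: A→G (purine→purine, transition)
site 5: T→C (pyrimidine→pyrimidine, transition)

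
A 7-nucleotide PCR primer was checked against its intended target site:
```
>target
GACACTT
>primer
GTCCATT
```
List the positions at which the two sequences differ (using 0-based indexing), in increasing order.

1, 3, 4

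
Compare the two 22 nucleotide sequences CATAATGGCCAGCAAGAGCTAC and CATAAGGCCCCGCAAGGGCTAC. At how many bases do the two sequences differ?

Comparing position by position, 4 bases differ: 6 (T/G), 8 (G/C), 11 (A/C), 17 (A/G).

4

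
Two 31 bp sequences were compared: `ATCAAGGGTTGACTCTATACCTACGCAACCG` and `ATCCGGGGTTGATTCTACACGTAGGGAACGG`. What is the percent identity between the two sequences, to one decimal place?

74.2%

Mismatches at positions 4, 5, 13, 18, 21, 24, 26, 30 (1-based): 8 of 31.
Identical positions: 23/31 = 74.19% → 74.2%.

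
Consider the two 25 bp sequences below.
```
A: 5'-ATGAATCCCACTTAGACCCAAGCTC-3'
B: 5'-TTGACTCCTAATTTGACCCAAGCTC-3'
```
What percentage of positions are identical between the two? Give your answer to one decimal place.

80.0%

Mismatches at positions 1, 5, 9, 11, 14 (1-based): 5 of 25.
Identical positions: 20/25 = 80% → 80.0%.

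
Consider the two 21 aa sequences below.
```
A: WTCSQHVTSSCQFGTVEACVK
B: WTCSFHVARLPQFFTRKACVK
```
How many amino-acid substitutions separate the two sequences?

The sequences differ at positions 5, 8, 9, 10, 11, 14, 16, 17 (1-based) — 8 in total.

8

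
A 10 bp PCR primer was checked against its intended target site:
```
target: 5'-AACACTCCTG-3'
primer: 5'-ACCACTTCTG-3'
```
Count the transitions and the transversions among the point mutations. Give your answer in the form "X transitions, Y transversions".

Mismatches (1-based):
site 2: A→C (purine→pyrimidine, transversion)
site 7: C→T (pyrimidine→pyrimidine, transition)

1 transition, 1 transversion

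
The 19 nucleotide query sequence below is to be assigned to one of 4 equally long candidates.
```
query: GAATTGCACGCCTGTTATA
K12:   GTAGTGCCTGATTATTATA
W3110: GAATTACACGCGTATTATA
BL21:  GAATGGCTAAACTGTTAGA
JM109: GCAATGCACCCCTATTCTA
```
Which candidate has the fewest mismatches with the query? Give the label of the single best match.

W3110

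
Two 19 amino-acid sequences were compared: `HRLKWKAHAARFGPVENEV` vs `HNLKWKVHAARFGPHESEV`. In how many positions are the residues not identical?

Mismatches (1-based): position 2: R→N; position 7: A→V; position 15: V→H; position 17: N→S.

4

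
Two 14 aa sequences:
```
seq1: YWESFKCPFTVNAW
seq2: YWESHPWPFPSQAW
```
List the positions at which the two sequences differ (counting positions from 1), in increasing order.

Differences at position 5 (F→H), position 6 (K→P), position 7 (C→W), position 10 (T→P), position 11 (V→S), position 12 (N→Q).

5, 6, 7, 10, 11, 12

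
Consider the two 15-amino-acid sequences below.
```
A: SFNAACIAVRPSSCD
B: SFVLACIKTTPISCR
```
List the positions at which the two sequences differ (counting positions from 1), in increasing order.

3, 4, 8, 9, 10, 12, 15

Scanning 1-based: 3: N/V; 4: A/L; 8: A/K; 9: V/T; 10: R/T; 12: S/I; 15: D/R.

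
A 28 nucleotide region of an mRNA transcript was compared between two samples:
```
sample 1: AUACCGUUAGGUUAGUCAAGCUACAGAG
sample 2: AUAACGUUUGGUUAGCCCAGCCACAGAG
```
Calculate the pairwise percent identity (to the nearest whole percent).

82%

Mismatches at positions 4, 9, 16, 18, 22 (1-based): 5 of 28.
Identical positions: 23/28 = 82.14% → 82%.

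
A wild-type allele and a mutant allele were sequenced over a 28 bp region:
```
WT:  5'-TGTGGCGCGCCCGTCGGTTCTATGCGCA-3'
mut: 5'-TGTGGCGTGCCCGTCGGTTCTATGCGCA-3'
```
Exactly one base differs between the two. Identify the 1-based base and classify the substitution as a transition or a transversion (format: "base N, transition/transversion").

The sequences differ only at base 8: C→T (pyrimidine→pyrimidine), a transition.

base 8, transition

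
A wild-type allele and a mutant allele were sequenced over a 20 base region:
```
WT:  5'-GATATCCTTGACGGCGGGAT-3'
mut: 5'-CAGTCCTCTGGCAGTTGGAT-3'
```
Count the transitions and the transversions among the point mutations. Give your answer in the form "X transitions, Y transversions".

6 transitions, 4 transversions

Mismatches (1-based):
position 1: G→C (purine→pyrimidine, transversion)
position 3: T→G (pyrimidine→purine, transversion)
position 4: A→T (purine→pyrimidine, transversion)
position 5: T→C (pyrimidine→pyrimidine, transition)
position 7: C→T (pyrimidine→pyrimidine, transition)
position 8: T→C (pyrimidine→pyrimidine, transition)
position 11: A→G (purine→purine, transition)
position 13: G→A (purine→purine, transition)
position 15: C→T (pyrimidine→pyrimidine, transition)
position 16: G→T (purine→pyrimidine, transversion)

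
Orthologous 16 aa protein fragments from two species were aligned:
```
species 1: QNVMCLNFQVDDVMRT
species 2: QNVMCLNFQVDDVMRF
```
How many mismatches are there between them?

1

The sequences differ at residues 16 (1-based) — 1 in total.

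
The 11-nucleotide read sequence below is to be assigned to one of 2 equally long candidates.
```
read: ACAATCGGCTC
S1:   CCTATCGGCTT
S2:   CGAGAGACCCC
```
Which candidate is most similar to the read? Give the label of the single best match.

S1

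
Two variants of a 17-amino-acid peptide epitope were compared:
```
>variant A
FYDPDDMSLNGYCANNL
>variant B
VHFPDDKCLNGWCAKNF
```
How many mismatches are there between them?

The sequences differ at positions 1, 2, 3, 7, 8, 12, 15, 17 (1-based) — 8 in total.

8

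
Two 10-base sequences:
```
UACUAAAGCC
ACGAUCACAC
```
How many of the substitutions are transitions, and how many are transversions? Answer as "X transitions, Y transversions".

Mismatches (1-based):
site 1: U→A (pyrimidine→purine, transversion)
site 2: A→C (purine→pyrimidine, transversion)
site 3: C→G (pyrimidine→purine, transversion)
site 4: U→A (pyrimidine→purine, transversion)
site 5: A→U (purine→pyrimidine, transversion)
site 6: A→C (purine→pyrimidine, transversion)
site 8: G→C (purine→pyrimidine, transversion)
site 9: C→A (pyrimidine→purine, transversion)

0 transitions, 8 transversions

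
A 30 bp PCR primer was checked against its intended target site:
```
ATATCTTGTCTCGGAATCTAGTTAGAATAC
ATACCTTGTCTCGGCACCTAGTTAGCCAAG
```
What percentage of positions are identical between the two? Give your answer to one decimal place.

Mismatches at positions 4, 15, 17, 26, 27, 28, 30 (1-based): 7 of 30.
Identical positions: 23/30 = 76.67% → 76.7%.

76.7%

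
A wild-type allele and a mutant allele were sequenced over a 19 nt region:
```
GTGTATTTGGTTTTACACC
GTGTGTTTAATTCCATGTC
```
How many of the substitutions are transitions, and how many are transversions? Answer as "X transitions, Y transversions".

8 transitions, 0 transversions

Transitions (purine↔purine or pyrimidine↔pyrimidine): 5 A→G, 9 G→A, 10 G→A, 13 T→C, 14 T→C, 16 C→T, 17 A→G, 18 C→T.
Transversions (purine↔pyrimidine): none.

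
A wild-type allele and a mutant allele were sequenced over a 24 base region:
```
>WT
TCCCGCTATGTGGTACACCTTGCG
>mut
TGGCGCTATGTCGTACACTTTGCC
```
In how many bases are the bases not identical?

5

The sequences differ at bases 2, 3, 12, 19, 24 (1-based) — 5 in total.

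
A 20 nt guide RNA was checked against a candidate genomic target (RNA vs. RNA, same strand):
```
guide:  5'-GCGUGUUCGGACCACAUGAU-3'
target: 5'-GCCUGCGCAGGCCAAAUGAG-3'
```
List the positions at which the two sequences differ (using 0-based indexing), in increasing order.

Differences at position 2 (G→C), position 5 (U→C), position 6 (U→G), position 8 (G→A), position 10 (A→G), position 14 (C→A), position 19 (U→G).

2, 5, 6, 8, 10, 14, 19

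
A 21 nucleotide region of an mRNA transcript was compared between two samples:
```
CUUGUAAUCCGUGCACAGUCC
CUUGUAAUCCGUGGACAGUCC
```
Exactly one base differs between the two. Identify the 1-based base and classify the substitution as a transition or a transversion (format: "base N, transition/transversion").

base 14, transversion

The sequences differ only at base 14: C→G (pyrimidine→purine), a transversion.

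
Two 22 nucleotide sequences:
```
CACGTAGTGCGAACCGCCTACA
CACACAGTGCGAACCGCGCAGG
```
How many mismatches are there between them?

6

Mismatches (1-based): site 4: G→A; site 5: T→C; site 18: C→G; site 19: T→C; site 21: C→G; site 22: A→G.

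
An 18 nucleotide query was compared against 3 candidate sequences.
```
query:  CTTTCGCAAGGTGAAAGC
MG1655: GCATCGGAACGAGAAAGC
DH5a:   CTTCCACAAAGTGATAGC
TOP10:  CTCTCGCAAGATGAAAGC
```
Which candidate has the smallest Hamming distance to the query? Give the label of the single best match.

TOP10

Hamming distances to query — MG1655: 6; DH5a: 4; TOP10: 2.
Smallest is TOP10 with 2 mismatches.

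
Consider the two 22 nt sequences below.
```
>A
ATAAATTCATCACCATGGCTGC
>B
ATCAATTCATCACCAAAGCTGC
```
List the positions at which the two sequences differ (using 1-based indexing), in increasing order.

Differences at position 3 (A→C), position 16 (T→A), position 17 (G→A).

3, 16, 17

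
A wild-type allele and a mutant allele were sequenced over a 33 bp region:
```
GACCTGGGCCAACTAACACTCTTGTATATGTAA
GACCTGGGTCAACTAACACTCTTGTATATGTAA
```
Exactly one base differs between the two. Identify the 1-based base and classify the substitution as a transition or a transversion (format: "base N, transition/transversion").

base 9, transition

The sequences differ only at base 9: C→T (pyrimidine→pyrimidine), a transition.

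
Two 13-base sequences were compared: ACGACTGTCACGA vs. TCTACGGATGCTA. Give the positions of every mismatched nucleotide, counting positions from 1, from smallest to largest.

Scanning 1-based: 1: A/T; 3: G/T; 6: T/G; 8: T/A; 9: C/T; 10: A/G; 12: G/T.

1, 3, 6, 8, 9, 10, 12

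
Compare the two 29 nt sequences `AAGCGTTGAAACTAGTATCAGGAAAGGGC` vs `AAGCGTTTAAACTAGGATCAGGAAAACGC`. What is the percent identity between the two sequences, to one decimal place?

86.2%

4 positions differ (8, 16, 26, 27), so 25 of 29 match: 25/29 = 86.21%.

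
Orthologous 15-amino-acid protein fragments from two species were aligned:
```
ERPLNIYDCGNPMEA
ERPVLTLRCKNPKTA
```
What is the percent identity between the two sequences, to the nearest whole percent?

47%

8 positions differ (4, 5, 6, 7, 8, 10, 13, 14), so 7 of 15 match: 7/15 = 46.67%.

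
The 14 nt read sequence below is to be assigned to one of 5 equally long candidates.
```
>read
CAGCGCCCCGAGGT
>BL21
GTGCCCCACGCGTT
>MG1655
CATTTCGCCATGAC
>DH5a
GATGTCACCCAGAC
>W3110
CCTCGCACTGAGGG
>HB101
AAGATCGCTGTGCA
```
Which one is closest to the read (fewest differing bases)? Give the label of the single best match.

Hamming distances to read — BL21: 6; MG1655: 8; DH5a: 8; W3110: 5; HB101: 8.
Smallest is W3110 with 5 mismatches.

W3110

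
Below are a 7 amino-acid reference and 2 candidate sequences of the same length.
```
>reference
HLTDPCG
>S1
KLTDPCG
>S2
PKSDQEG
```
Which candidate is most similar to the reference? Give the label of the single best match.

S1

S1 differs at 1 residue; S2 differs at 5 residues. The closest is S1.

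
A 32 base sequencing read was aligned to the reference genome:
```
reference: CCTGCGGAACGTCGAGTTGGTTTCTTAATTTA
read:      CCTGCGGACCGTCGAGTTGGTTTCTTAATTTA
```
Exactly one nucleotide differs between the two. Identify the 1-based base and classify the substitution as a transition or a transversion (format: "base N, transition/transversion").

base 9, transversion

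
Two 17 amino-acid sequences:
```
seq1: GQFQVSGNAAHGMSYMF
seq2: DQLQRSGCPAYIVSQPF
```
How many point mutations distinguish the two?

The sequences differ at residues 1, 3, 5, 8, 9, 11, 12, 13, 15, 16 (1-based) — 10 in total.

10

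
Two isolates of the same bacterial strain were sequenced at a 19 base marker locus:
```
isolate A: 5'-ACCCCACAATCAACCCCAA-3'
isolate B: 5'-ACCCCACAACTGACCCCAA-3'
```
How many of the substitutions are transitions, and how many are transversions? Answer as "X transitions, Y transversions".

3 transitions, 0 transversions

Mismatches (1-based):
base 10: T→C (pyrimidine→pyrimidine, transition)
base 11: C→T (pyrimidine→pyrimidine, transition)
base 12: A→G (purine→purine, transition)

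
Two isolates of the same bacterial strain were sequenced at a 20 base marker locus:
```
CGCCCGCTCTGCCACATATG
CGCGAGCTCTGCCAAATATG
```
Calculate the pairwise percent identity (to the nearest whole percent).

3 positions differ (4, 5, 15), so 17 of 20 match: 17/20 = 85%.

85%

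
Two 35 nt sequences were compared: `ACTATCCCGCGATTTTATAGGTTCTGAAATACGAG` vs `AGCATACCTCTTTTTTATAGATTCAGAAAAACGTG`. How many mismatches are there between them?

Comparing position by position, 10 positions differ: 2 (C/G), 3 (T/C), 6 (C/A), 9 (G/T), 11 (G/T), 12 (A/T), 21 (G/A), 25 (T/A), 30 (T/A), 34 (A/T).

10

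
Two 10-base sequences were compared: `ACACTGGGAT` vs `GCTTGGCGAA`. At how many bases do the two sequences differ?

6

The sequences differ at bases 1, 3, 4, 5, 7, 10 (1-based) — 6 in total.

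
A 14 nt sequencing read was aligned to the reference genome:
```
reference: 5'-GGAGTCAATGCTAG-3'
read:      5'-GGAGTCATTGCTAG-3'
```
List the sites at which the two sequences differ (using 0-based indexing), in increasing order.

Differences at site 7 (A→T).

7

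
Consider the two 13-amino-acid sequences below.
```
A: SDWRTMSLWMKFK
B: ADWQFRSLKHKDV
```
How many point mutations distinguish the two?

8

Comparing position by position, 8 residues differ: 1 (S/A), 4 (R/Q), 5 (T/F), 6 (M/R), 9 (W/K), 10 (M/H), 12 (F/D), 13 (K/V).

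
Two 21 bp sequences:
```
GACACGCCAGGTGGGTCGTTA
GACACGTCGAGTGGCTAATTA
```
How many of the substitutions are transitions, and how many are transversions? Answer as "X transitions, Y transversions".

Mismatches (1-based):
base 7: C→T (pyrimidine→pyrimidine, transition)
base 9: A→G (purine→purine, transition)
base 10: G→A (purine→purine, transition)
base 15: G→C (purine→pyrimidine, transversion)
base 17: C→A (pyrimidine→purine, transversion)
base 18: G→A (purine→purine, transition)

4 transitions, 2 transversions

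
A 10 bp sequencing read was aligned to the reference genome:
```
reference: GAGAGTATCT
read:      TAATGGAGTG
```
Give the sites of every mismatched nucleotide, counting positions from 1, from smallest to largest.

Differences at site 1 (G→T), site 3 (G→A), site 4 (A→T), site 6 (T→G), site 8 (T→G), site 9 (C→T), site 10 (T→G).

1, 3, 4, 6, 8, 9, 10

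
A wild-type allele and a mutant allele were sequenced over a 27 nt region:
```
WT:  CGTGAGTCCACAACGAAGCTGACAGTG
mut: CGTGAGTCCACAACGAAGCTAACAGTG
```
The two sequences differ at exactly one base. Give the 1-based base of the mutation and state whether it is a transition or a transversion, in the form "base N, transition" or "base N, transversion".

base 21, transition

Base 21 changes G→A. G is a purine and A is a purine, so this is a transition.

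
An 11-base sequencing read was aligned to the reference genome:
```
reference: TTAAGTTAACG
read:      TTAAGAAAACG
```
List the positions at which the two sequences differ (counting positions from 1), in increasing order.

6, 7

Scanning 1-based: 6: T/A; 7: T/A.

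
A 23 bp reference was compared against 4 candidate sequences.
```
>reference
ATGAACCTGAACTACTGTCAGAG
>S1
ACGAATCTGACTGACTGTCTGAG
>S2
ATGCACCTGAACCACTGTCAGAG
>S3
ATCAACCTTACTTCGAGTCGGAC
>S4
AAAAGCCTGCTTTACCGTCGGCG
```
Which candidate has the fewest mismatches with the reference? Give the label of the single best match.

S2

Hamming distances to reference — S1: 6; S2: 2; S3: 9; S4: 9.
Smallest is S2 with 2 mismatches.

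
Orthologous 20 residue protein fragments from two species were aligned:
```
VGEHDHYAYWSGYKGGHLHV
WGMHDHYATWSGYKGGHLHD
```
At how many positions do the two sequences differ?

4

Comparing position by position, 4 positions differ: 1 (V/W), 3 (E/M), 9 (Y/T), 20 (V/D).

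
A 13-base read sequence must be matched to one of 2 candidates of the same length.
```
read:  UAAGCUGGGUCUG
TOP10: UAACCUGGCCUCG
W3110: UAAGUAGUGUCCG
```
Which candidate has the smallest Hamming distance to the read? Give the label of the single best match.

Hamming distances to read — TOP10: 5; W3110: 4.
Smallest is W3110 with 4 mismatches.

W3110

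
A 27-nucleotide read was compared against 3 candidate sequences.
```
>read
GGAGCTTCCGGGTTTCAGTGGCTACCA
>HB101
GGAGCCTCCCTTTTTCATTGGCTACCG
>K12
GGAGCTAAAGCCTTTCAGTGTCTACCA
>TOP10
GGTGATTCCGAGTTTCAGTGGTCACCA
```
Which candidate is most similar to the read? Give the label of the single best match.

TOP10

Hamming distances to read — HB101: 6; K12: 6; TOP10: 5.
Smallest is TOP10 with 5 mismatches.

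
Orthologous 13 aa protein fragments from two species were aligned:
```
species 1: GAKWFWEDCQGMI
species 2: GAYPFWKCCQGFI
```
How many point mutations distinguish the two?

5

The sequences differ at residues 3, 4, 7, 8, 12 (1-based) — 5 in total.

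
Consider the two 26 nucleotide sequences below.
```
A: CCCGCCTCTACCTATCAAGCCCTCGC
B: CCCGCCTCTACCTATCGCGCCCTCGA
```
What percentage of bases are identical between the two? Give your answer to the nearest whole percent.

88%

Mismatches at positions 17, 18, 26 (1-based): 3 of 26.
Identical positions: 23/26 = 88.46% → 88%.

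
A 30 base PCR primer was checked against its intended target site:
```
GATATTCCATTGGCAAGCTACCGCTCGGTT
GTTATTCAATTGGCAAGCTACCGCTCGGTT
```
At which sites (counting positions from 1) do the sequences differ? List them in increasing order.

Scanning 1-based: 2: A/T; 8: C/A.

2, 8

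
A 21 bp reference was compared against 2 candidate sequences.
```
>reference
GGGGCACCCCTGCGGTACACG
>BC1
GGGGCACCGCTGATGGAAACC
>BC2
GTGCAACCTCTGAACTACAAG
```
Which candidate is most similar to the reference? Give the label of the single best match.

Hamming distances to reference — BC1: 6; BC2: 8.
Smallest is BC1 with 6 mismatches.

BC1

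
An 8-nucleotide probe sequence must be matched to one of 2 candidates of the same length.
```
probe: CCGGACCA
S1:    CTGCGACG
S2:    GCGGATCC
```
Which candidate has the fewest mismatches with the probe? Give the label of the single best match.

S2

S1 differs at 5 bases; S2 differs at 3 bases. The closest is S2.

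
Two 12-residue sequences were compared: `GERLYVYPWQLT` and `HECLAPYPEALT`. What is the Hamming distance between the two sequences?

The sequences differ at residues 1, 3, 5, 6, 9, 10 (1-based) — 6 in total.

6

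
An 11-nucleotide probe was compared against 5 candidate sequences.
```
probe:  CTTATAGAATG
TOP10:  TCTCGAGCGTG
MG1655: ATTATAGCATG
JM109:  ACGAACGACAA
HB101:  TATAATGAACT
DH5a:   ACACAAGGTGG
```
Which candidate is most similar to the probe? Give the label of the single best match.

TOP10 differs at 6 positions; MG1655 differs at 2 positions; JM109 differs at 8 positions; HB101 differs at 6 positions; DH5a differs at 8 positions. The closest is MG1655.

MG1655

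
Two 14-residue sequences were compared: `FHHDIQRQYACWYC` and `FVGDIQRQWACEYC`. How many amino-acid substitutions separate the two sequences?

4

Comparing position by position, 4 residues differ: 2 (H/V), 3 (H/G), 9 (Y/W), 12 (W/E).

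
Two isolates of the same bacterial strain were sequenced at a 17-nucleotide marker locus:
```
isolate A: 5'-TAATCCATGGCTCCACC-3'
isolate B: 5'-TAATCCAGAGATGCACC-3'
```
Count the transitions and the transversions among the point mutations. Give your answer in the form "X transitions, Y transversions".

1 transition, 3 transversions

Transitions (purine↔purine or pyrimidine↔pyrimidine): 9 G→A.
Transversions (purine↔pyrimidine): 8 T→G, 11 C→A, 13 C→G.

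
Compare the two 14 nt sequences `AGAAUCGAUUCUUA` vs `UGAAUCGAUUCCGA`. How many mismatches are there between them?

Comparing position by position, 3 positions differ: 1 (A/U), 12 (U/C), 13 (U/G).

3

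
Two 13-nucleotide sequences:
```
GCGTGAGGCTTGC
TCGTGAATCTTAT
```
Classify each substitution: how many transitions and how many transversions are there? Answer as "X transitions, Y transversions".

3 transitions, 2 transversions

Mismatches (1-based):
base 1: G→T (purine→pyrimidine, transversion)
base 7: G→A (purine→purine, transition)
base 8: G→T (purine→pyrimidine, transversion)
base 12: G→A (purine→purine, transition)
base 13: C→T (pyrimidine→pyrimidine, transition)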